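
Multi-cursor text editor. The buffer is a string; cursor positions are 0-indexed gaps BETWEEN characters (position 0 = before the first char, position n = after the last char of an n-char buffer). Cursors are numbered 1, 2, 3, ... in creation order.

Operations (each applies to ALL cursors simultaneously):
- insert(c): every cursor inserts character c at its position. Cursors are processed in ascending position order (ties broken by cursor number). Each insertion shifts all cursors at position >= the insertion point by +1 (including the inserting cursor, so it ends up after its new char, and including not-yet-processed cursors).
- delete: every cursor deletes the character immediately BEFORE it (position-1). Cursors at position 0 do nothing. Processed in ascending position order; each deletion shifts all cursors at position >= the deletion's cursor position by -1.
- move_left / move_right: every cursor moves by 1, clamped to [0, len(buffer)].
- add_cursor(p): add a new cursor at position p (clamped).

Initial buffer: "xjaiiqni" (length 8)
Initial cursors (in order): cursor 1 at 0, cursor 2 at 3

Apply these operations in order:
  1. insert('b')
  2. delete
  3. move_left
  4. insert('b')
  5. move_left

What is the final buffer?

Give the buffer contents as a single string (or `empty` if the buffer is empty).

After op 1 (insert('b')): buffer="bxjabiiqni" (len 10), cursors c1@1 c2@5, authorship 1...2.....
After op 2 (delete): buffer="xjaiiqni" (len 8), cursors c1@0 c2@3, authorship ........
After op 3 (move_left): buffer="xjaiiqni" (len 8), cursors c1@0 c2@2, authorship ........
After op 4 (insert('b')): buffer="bxjbaiiqni" (len 10), cursors c1@1 c2@4, authorship 1..2......
After op 5 (move_left): buffer="bxjbaiiqni" (len 10), cursors c1@0 c2@3, authorship 1..2......

Answer: bxjbaiiqni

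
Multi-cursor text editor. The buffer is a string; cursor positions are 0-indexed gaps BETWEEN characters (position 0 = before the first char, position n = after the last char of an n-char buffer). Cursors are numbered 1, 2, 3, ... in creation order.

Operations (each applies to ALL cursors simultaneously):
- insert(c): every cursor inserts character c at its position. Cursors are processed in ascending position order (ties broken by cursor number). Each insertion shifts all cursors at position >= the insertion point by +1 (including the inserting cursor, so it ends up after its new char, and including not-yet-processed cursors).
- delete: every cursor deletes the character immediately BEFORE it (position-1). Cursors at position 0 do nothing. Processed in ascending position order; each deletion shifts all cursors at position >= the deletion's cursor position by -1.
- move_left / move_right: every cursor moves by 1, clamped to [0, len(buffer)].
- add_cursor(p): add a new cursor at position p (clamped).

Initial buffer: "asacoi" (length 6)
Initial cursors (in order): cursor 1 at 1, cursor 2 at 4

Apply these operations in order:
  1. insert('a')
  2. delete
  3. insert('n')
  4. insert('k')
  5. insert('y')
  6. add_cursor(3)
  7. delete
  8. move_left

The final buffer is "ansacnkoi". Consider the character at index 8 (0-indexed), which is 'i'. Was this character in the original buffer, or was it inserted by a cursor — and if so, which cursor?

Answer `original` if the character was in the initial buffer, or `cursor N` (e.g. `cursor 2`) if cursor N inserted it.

After op 1 (insert('a')): buffer="aasacaoi" (len 8), cursors c1@2 c2@6, authorship .1...2..
After op 2 (delete): buffer="asacoi" (len 6), cursors c1@1 c2@4, authorship ......
After op 3 (insert('n')): buffer="ansacnoi" (len 8), cursors c1@2 c2@6, authorship .1...2..
After op 4 (insert('k')): buffer="anksacnkoi" (len 10), cursors c1@3 c2@8, authorship .11...22..
After op 5 (insert('y')): buffer="ankysacnkyoi" (len 12), cursors c1@4 c2@10, authorship .111...222..
After op 6 (add_cursor(3)): buffer="ankysacnkyoi" (len 12), cursors c3@3 c1@4 c2@10, authorship .111...222..
After op 7 (delete): buffer="ansacnkoi" (len 9), cursors c1@2 c3@2 c2@7, authorship .1...22..
After op 8 (move_left): buffer="ansacnkoi" (len 9), cursors c1@1 c3@1 c2@6, authorship .1...22..
Authorship (.=original, N=cursor N): . 1 . . . 2 2 . .
Index 8: author = original

Answer: original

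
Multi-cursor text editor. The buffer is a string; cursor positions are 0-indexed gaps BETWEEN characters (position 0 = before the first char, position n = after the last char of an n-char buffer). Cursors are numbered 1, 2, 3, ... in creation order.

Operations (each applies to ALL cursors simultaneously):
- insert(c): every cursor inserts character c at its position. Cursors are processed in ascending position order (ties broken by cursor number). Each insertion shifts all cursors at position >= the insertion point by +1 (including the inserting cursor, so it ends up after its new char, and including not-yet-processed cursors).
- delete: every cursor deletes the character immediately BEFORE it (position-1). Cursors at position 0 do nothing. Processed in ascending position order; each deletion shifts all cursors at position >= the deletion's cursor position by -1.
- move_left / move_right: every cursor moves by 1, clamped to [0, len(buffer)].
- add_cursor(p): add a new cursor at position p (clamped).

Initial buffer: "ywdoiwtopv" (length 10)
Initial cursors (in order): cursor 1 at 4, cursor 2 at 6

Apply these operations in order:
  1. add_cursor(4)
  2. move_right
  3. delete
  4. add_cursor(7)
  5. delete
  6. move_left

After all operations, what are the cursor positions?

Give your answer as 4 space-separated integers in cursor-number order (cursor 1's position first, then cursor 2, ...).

After op 1 (add_cursor(4)): buffer="ywdoiwtopv" (len 10), cursors c1@4 c3@4 c2@6, authorship ..........
After op 2 (move_right): buffer="ywdoiwtopv" (len 10), cursors c1@5 c3@5 c2@7, authorship ..........
After op 3 (delete): buffer="ywdwopv" (len 7), cursors c1@3 c3@3 c2@4, authorship .......
After op 4 (add_cursor(7)): buffer="ywdwopv" (len 7), cursors c1@3 c3@3 c2@4 c4@7, authorship .......
After op 5 (delete): buffer="yop" (len 3), cursors c1@1 c2@1 c3@1 c4@3, authorship ...
After op 6 (move_left): buffer="yop" (len 3), cursors c1@0 c2@0 c3@0 c4@2, authorship ...

Answer: 0 0 0 2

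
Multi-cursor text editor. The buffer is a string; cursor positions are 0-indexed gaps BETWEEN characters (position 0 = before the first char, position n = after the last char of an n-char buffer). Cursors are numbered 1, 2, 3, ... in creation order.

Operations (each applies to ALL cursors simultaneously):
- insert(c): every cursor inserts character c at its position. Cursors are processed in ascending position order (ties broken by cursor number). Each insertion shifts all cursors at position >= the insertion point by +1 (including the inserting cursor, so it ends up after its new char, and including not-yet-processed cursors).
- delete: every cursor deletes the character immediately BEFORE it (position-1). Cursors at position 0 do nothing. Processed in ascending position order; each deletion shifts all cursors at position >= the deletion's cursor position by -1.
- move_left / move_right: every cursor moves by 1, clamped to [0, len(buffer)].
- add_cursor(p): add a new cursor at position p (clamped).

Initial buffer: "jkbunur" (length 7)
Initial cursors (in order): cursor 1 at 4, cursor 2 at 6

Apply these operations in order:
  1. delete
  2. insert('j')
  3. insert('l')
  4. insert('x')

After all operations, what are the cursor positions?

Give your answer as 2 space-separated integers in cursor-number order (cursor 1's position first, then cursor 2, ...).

After op 1 (delete): buffer="jkbnr" (len 5), cursors c1@3 c2@4, authorship .....
After op 2 (insert('j')): buffer="jkbjnjr" (len 7), cursors c1@4 c2@6, authorship ...1.2.
After op 3 (insert('l')): buffer="jkbjlnjlr" (len 9), cursors c1@5 c2@8, authorship ...11.22.
After op 4 (insert('x')): buffer="jkbjlxnjlxr" (len 11), cursors c1@6 c2@10, authorship ...111.222.

Answer: 6 10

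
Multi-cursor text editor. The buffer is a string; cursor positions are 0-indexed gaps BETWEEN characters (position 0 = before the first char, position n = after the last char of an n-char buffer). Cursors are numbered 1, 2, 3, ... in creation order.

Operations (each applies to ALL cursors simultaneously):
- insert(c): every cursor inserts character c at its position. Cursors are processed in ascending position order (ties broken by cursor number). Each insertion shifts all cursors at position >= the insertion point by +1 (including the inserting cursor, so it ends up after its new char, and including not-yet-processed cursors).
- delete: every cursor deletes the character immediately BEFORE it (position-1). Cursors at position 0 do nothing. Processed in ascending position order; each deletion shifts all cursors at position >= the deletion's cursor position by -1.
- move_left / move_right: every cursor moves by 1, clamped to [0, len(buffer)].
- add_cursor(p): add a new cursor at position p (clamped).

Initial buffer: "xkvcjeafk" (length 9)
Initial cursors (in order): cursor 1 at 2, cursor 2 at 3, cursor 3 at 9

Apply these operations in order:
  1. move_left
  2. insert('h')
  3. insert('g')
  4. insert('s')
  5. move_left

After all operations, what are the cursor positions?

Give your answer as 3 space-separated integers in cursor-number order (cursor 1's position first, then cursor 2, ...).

After op 1 (move_left): buffer="xkvcjeafk" (len 9), cursors c1@1 c2@2 c3@8, authorship .........
After op 2 (insert('h')): buffer="xhkhvcjeafhk" (len 12), cursors c1@2 c2@4 c3@11, authorship .1.2......3.
After op 3 (insert('g')): buffer="xhgkhgvcjeafhgk" (len 15), cursors c1@3 c2@6 c3@14, authorship .11.22......33.
After op 4 (insert('s')): buffer="xhgskhgsvcjeafhgsk" (len 18), cursors c1@4 c2@8 c3@17, authorship .111.222......333.
After op 5 (move_left): buffer="xhgskhgsvcjeafhgsk" (len 18), cursors c1@3 c2@7 c3@16, authorship .111.222......333.

Answer: 3 7 16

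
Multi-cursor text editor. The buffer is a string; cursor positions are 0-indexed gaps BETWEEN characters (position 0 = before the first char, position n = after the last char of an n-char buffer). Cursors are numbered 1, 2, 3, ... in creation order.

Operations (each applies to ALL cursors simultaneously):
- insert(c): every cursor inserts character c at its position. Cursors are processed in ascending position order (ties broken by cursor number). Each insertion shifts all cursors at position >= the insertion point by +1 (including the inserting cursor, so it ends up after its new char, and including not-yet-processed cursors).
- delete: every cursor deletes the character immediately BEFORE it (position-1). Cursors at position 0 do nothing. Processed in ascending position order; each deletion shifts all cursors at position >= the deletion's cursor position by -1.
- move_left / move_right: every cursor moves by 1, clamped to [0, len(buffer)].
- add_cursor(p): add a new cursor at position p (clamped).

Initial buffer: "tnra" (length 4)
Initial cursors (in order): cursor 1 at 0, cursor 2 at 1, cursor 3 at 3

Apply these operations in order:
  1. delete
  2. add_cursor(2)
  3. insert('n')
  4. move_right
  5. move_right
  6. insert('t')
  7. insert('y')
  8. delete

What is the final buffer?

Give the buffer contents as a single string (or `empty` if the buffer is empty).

After op 1 (delete): buffer="na" (len 2), cursors c1@0 c2@0 c3@1, authorship ..
After op 2 (add_cursor(2)): buffer="na" (len 2), cursors c1@0 c2@0 c3@1 c4@2, authorship ..
After op 3 (insert('n')): buffer="nnnnan" (len 6), cursors c1@2 c2@2 c3@4 c4@6, authorship 12.3.4
After op 4 (move_right): buffer="nnnnan" (len 6), cursors c1@3 c2@3 c3@5 c4@6, authorship 12.3.4
After op 5 (move_right): buffer="nnnnan" (len 6), cursors c1@4 c2@4 c3@6 c4@6, authorship 12.3.4
After op 6 (insert('t')): buffer="nnnnttantt" (len 10), cursors c1@6 c2@6 c3@10 c4@10, authorship 12.312.434
After op 7 (insert('y')): buffer="nnnnttyyanttyy" (len 14), cursors c1@8 c2@8 c3@14 c4@14, authorship 12.31212.43434
After op 8 (delete): buffer="nnnnttantt" (len 10), cursors c1@6 c2@6 c3@10 c4@10, authorship 12.312.434

Answer: nnnnttantt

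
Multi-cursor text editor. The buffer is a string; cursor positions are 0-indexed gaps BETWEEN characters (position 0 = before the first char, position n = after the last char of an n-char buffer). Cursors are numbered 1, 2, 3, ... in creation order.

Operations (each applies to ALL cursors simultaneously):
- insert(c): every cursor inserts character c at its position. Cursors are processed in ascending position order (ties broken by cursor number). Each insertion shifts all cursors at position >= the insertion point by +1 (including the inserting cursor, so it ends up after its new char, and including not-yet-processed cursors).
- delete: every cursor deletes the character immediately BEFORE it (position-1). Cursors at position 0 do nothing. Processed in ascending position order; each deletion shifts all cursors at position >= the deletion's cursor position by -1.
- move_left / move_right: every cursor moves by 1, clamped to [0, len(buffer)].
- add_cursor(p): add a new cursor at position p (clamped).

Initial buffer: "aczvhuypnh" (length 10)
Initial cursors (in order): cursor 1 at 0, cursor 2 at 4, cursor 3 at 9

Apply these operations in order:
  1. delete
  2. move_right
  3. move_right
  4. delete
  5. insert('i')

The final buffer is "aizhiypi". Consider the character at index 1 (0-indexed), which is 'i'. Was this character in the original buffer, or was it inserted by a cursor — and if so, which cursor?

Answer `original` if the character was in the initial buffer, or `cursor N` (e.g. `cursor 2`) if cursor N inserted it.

After op 1 (delete): buffer="aczhuyph" (len 8), cursors c1@0 c2@3 c3@7, authorship ........
After op 2 (move_right): buffer="aczhuyph" (len 8), cursors c1@1 c2@4 c3@8, authorship ........
After op 3 (move_right): buffer="aczhuyph" (len 8), cursors c1@2 c2@5 c3@8, authorship ........
After op 4 (delete): buffer="azhyp" (len 5), cursors c1@1 c2@3 c3@5, authorship .....
After op 5 (insert('i')): buffer="aizhiypi" (len 8), cursors c1@2 c2@5 c3@8, authorship .1..2..3
Authorship (.=original, N=cursor N): . 1 . . 2 . . 3
Index 1: author = 1

Answer: cursor 1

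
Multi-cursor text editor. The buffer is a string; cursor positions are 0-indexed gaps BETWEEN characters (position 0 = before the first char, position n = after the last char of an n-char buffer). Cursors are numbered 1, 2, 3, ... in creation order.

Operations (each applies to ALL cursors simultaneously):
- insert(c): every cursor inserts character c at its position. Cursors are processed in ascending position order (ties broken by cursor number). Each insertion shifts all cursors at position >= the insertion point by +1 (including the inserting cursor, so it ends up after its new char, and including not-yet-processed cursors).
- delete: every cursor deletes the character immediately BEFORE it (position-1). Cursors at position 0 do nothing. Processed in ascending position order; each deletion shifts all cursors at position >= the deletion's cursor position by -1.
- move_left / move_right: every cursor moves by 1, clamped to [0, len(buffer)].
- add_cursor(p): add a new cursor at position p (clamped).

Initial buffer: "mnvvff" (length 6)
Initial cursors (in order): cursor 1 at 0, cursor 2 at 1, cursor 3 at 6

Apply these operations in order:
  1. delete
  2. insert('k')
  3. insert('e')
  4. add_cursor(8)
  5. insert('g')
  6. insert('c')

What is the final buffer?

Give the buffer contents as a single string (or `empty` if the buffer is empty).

After op 1 (delete): buffer="nvvf" (len 4), cursors c1@0 c2@0 c3@4, authorship ....
After op 2 (insert('k')): buffer="kknvvfk" (len 7), cursors c1@2 c2@2 c3@7, authorship 12....3
After op 3 (insert('e')): buffer="kkeenvvfke" (len 10), cursors c1@4 c2@4 c3@10, authorship 1212....33
After op 4 (add_cursor(8)): buffer="kkeenvvfke" (len 10), cursors c1@4 c2@4 c4@8 c3@10, authorship 1212....33
After op 5 (insert('g')): buffer="kkeeggnvvfgkeg" (len 14), cursors c1@6 c2@6 c4@11 c3@14, authorship 121212....4333
After op 6 (insert('c')): buffer="kkeeggccnvvfgckegc" (len 18), cursors c1@8 c2@8 c4@14 c3@18, authorship 12121212....443333

Answer: kkeeggccnvvfgckegc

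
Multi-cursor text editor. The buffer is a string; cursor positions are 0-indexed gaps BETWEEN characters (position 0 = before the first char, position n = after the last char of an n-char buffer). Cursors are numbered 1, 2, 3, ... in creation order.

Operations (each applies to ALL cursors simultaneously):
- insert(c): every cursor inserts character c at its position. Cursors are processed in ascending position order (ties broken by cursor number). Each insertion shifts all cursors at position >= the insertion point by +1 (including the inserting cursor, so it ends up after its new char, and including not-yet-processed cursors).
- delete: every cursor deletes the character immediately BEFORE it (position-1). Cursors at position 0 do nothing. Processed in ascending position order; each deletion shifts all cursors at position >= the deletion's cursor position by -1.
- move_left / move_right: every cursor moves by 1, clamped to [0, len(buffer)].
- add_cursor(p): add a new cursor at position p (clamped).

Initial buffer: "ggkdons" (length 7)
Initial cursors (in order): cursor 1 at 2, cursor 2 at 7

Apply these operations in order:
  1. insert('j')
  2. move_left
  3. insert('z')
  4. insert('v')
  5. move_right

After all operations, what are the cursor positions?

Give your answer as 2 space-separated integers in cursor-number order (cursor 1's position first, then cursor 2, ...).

After op 1 (insert('j')): buffer="ggjkdonsj" (len 9), cursors c1@3 c2@9, authorship ..1.....2
After op 2 (move_left): buffer="ggjkdonsj" (len 9), cursors c1@2 c2@8, authorship ..1.....2
After op 3 (insert('z')): buffer="ggzjkdonszj" (len 11), cursors c1@3 c2@10, authorship ..11.....22
After op 4 (insert('v')): buffer="ggzvjkdonszvj" (len 13), cursors c1@4 c2@12, authorship ..111.....222
After op 5 (move_right): buffer="ggzvjkdonszvj" (len 13), cursors c1@5 c2@13, authorship ..111.....222

Answer: 5 13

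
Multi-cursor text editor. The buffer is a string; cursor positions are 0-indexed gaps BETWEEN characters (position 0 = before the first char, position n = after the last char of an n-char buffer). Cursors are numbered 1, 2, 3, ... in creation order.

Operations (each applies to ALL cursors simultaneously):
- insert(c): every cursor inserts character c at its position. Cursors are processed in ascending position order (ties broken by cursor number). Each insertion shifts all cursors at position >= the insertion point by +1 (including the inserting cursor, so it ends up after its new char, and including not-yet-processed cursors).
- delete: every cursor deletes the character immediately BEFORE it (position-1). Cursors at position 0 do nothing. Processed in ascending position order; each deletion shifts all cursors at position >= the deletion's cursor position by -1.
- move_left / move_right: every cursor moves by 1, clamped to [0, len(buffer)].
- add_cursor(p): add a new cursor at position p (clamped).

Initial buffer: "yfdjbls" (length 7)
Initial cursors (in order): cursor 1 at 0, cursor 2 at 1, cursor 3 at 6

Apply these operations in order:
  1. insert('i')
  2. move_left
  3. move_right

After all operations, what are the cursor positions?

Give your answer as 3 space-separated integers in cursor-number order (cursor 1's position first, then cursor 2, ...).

After op 1 (insert('i')): buffer="iyifdjblis" (len 10), cursors c1@1 c2@3 c3@9, authorship 1.2.....3.
After op 2 (move_left): buffer="iyifdjblis" (len 10), cursors c1@0 c2@2 c3@8, authorship 1.2.....3.
After op 3 (move_right): buffer="iyifdjblis" (len 10), cursors c1@1 c2@3 c3@9, authorship 1.2.....3.

Answer: 1 3 9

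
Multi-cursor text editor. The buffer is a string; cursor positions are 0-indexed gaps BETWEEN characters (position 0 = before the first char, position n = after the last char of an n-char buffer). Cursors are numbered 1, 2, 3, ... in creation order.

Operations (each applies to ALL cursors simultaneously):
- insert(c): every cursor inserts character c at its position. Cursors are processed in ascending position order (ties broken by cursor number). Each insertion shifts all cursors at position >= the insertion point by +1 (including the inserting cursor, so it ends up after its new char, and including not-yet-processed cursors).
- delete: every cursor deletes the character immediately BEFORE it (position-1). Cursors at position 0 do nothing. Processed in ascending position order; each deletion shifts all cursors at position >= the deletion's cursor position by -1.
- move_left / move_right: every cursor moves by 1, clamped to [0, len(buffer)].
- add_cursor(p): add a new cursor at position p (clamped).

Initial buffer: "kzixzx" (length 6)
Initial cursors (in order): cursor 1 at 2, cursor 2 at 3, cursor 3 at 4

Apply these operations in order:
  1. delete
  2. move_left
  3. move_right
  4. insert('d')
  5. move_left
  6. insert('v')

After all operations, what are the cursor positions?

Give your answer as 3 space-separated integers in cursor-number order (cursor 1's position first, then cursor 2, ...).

After op 1 (delete): buffer="kzx" (len 3), cursors c1@1 c2@1 c3@1, authorship ...
After op 2 (move_left): buffer="kzx" (len 3), cursors c1@0 c2@0 c3@0, authorship ...
After op 3 (move_right): buffer="kzx" (len 3), cursors c1@1 c2@1 c3@1, authorship ...
After op 4 (insert('d')): buffer="kdddzx" (len 6), cursors c1@4 c2@4 c3@4, authorship .123..
After op 5 (move_left): buffer="kdddzx" (len 6), cursors c1@3 c2@3 c3@3, authorship .123..
After op 6 (insert('v')): buffer="kddvvvdzx" (len 9), cursors c1@6 c2@6 c3@6, authorship .121233..

Answer: 6 6 6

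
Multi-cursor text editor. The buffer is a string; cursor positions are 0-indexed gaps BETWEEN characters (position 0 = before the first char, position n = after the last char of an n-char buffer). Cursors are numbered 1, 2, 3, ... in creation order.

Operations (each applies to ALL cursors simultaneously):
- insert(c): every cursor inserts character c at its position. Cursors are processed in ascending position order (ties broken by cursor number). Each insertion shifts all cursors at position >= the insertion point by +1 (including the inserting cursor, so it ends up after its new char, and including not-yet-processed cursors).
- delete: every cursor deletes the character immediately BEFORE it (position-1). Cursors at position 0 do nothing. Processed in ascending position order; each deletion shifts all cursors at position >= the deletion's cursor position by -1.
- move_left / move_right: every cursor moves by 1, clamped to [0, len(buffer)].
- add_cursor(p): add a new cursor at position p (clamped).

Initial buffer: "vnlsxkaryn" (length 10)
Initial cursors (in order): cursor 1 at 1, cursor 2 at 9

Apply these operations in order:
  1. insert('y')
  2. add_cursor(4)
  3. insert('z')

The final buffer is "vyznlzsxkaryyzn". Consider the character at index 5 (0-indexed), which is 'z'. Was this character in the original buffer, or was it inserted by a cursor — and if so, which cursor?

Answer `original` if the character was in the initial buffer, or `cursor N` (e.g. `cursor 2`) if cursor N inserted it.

After op 1 (insert('y')): buffer="vynlsxkaryyn" (len 12), cursors c1@2 c2@11, authorship .1........2.
After op 2 (add_cursor(4)): buffer="vynlsxkaryyn" (len 12), cursors c1@2 c3@4 c2@11, authorship .1........2.
After op 3 (insert('z')): buffer="vyznlzsxkaryyzn" (len 15), cursors c1@3 c3@6 c2@14, authorship .11..3......22.
Authorship (.=original, N=cursor N): . 1 1 . . 3 . . . . . . 2 2 .
Index 5: author = 3

Answer: cursor 3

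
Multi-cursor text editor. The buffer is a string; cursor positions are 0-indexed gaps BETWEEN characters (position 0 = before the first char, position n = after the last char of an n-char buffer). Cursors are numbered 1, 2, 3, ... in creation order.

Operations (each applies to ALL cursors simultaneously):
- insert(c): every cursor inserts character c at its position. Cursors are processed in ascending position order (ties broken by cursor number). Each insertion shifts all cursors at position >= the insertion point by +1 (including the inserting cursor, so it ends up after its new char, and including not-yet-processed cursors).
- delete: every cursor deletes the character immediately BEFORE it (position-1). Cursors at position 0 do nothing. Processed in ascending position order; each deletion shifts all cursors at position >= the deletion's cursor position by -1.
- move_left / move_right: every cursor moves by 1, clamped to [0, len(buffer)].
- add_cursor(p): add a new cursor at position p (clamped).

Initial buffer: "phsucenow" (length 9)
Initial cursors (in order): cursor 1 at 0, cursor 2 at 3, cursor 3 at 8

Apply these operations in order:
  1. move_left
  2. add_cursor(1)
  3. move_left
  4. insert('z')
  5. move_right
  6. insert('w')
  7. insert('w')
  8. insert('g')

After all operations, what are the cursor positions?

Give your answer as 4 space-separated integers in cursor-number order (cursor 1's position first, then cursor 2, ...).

After op 1 (move_left): buffer="phsucenow" (len 9), cursors c1@0 c2@2 c3@7, authorship .........
After op 2 (add_cursor(1)): buffer="phsucenow" (len 9), cursors c1@0 c4@1 c2@2 c3@7, authorship .........
After op 3 (move_left): buffer="phsucenow" (len 9), cursors c1@0 c4@0 c2@1 c3@6, authorship .........
After op 4 (insert('z')): buffer="zzpzhsuceznow" (len 13), cursors c1@2 c4@2 c2@4 c3@10, authorship 14.2.....3...
After op 5 (move_right): buffer="zzpzhsuceznow" (len 13), cursors c1@3 c4@3 c2@5 c3@11, authorship 14.2.....3...
After op 6 (insert('w')): buffer="zzpwwzhwsuceznwow" (len 17), cursors c1@5 c4@5 c2@8 c3@15, authorship 14.142.2....3.3..
After op 7 (insert('w')): buffer="zzpwwwwzhwwsuceznwwow" (len 21), cursors c1@7 c4@7 c2@11 c3@19, authorship 14.14142.22....3.33..
After op 8 (insert('g')): buffer="zzpwwwwggzhwwgsuceznwwgow" (len 25), cursors c1@9 c4@9 c2@14 c3@23, authorship 14.1414142.222....3.333..

Answer: 9 14 23 9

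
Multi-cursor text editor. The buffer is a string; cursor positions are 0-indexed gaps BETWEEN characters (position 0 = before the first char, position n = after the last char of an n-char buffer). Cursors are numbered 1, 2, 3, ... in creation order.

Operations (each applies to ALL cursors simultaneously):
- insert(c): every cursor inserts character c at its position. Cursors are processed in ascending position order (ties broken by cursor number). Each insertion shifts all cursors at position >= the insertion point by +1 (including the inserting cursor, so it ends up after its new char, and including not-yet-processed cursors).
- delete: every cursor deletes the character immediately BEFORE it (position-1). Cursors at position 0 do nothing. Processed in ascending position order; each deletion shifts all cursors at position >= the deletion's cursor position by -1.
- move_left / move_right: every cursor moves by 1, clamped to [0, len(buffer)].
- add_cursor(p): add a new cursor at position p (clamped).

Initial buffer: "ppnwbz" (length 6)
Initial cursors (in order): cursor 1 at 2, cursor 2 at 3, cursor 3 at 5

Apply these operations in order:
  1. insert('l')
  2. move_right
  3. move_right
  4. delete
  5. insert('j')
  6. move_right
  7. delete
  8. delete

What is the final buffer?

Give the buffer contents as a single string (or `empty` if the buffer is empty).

After op 1 (insert('l')): buffer="pplnlwblz" (len 9), cursors c1@3 c2@5 c3@8, authorship ..1.2..3.
After op 2 (move_right): buffer="pplnlwblz" (len 9), cursors c1@4 c2@6 c3@9, authorship ..1.2..3.
After op 3 (move_right): buffer="pplnlwblz" (len 9), cursors c1@5 c2@7 c3@9, authorship ..1.2..3.
After op 4 (delete): buffer="pplnwl" (len 6), cursors c1@4 c2@5 c3@6, authorship ..1..3
After op 5 (insert('j')): buffer="pplnjwjlj" (len 9), cursors c1@5 c2@7 c3@9, authorship ..1.1.233
After op 6 (move_right): buffer="pplnjwjlj" (len 9), cursors c1@6 c2@8 c3@9, authorship ..1.1.233
After op 7 (delete): buffer="pplnjj" (len 6), cursors c1@5 c2@6 c3@6, authorship ..1.12
After op 8 (delete): buffer="ppl" (len 3), cursors c1@3 c2@3 c3@3, authorship ..1

Answer: ppl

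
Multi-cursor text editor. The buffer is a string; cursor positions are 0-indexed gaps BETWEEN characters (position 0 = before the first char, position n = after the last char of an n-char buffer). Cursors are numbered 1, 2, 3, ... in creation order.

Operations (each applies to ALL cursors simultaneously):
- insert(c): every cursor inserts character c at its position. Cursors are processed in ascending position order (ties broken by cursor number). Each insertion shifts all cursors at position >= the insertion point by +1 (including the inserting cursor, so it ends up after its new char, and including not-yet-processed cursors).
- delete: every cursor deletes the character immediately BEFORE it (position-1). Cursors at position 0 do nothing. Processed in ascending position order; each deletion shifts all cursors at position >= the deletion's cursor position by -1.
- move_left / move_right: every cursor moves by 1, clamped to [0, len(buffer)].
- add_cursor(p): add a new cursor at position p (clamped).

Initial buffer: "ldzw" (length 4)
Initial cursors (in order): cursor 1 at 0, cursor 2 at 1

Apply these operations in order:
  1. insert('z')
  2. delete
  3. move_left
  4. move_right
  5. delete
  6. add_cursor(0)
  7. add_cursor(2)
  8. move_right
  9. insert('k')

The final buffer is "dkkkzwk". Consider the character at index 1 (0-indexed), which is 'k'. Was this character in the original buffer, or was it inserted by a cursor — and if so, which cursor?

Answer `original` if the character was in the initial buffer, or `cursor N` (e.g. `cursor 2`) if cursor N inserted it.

Answer: cursor 1

Derivation:
After op 1 (insert('z')): buffer="zlzdzw" (len 6), cursors c1@1 c2@3, authorship 1.2...
After op 2 (delete): buffer="ldzw" (len 4), cursors c1@0 c2@1, authorship ....
After op 3 (move_left): buffer="ldzw" (len 4), cursors c1@0 c2@0, authorship ....
After op 4 (move_right): buffer="ldzw" (len 4), cursors c1@1 c2@1, authorship ....
After op 5 (delete): buffer="dzw" (len 3), cursors c1@0 c2@0, authorship ...
After op 6 (add_cursor(0)): buffer="dzw" (len 3), cursors c1@0 c2@0 c3@0, authorship ...
After op 7 (add_cursor(2)): buffer="dzw" (len 3), cursors c1@0 c2@0 c3@0 c4@2, authorship ...
After op 8 (move_right): buffer="dzw" (len 3), cursors c1@1 c2@1 c3@1 c4@3, authorship ...
After op 9 (insert('k')): buffer="dkkkzwk" (len 7), cursors c1@4 c2@4 c3@4 c4@7, authorship .123..4
Authorship (.=original, N=cursor N): . 1 2 3 . . 4
Index 1: author = 1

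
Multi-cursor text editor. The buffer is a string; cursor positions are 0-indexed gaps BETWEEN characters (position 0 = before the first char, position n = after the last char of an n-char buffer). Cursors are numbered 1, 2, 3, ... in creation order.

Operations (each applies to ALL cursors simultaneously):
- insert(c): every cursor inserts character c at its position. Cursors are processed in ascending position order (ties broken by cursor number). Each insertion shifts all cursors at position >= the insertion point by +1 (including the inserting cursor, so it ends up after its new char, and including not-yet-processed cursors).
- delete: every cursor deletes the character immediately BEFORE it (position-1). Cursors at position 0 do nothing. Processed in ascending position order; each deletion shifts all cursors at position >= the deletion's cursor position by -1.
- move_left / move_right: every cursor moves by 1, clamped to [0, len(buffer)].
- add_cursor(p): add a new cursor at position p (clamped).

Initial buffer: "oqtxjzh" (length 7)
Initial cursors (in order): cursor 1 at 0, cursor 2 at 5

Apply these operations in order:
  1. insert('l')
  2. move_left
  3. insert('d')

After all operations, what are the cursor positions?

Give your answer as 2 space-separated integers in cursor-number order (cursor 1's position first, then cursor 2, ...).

After op 1 (insert('l')): buffer="loqtxjlzh" (len 9), cursors c1@1 c2@7, authorship 1.....2..
After op 2 (move_left): buffer="loqtxjlzh" (len 9), cursors c1@0 c2@6, authorship 1.....2..
After op 3 (insert('d')): buffer="dloqtxjdlzh" (len 11), cursors c1@1 c2@8, authorship 11.....22..

Answer: 1 8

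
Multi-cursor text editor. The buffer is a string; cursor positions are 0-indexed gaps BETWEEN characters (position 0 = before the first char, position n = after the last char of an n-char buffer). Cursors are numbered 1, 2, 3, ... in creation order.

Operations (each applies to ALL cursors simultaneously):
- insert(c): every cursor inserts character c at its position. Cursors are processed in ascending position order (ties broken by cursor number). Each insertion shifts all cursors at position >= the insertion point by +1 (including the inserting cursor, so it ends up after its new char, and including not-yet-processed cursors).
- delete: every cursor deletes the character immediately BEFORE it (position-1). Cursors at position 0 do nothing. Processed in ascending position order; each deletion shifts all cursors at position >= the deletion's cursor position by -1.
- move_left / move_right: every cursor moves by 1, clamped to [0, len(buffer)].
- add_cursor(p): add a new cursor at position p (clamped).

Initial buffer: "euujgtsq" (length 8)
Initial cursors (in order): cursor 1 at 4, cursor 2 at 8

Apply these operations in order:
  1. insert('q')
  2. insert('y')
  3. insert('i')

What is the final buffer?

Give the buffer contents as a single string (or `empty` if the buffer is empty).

After op 1 (insert('q')): buffer="euujqgtsqq" (len 10), cursors c1@5 c2@10, authorship ....1....2
After op 2 (insert('y')): buffer="euujqygtsqqy" (len 12), cursors c1@6 c2@12, authorship ....11....22
After op 3 (insert('i')): buffer="euujqyigtsqqyi" (len 14), cursors c1@7 c2@14, authorship ....111....222

Answer: euujqyigtsqqyi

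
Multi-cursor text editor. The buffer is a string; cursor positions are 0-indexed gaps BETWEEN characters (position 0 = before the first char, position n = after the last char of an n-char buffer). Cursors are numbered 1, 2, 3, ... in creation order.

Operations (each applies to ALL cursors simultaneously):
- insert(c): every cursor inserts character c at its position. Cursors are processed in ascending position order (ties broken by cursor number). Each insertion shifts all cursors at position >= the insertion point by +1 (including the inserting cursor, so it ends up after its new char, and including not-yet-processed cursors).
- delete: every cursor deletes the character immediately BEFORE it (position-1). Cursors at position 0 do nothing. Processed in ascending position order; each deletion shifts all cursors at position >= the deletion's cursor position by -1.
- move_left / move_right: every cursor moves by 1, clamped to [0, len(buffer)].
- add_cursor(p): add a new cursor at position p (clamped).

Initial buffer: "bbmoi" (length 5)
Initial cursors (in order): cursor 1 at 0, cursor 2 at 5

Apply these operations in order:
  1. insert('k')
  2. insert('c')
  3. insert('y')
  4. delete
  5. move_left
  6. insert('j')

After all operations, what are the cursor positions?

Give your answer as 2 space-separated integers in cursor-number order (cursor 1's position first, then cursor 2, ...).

After op 1 (insert('k')): buffer="kbbmoik" (len 7), cursors c1@1 c2@7, authorship 1.....2
After op 2 (insert('c')): buffer="kcbbmoikc" (len 9), cursors c1@2 c2@9, authorship 11.....22
After op 3 (insert('y')): buffer="kcybbmoikcy" (len 11), cursors c1@3 c2@11, authorship 111.....222
After op 4 (delete): buffer="kcbbmoikc" (len 9), cursors c1@2 c2@9, authorship 11.....22
After op 5 (move_left): buffer="kcbbmoikc" (len 9), cursors c1@1 c2@8, authorship 11.....22
After op 6 (insert('j')): buffer="kjcbbmoikjc" (len 11), cursors c1@2 c2@10, authorship 111.....222

Answer: 2 10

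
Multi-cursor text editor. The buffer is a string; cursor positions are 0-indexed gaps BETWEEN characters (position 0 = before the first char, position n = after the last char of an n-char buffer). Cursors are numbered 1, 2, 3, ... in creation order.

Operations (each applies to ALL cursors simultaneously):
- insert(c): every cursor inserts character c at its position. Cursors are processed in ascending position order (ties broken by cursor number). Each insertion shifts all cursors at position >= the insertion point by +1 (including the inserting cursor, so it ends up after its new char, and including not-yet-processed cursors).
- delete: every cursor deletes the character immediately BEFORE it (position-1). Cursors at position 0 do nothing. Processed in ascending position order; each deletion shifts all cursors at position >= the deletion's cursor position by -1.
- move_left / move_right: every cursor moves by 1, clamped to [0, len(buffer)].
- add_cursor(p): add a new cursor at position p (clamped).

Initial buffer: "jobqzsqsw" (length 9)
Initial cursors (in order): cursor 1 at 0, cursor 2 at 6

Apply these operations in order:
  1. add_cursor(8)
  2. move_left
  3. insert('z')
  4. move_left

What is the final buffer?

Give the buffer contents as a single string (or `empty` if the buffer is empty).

After op 1 (add_cursor(8)): buffer="jobqzsqsw" (len 9), cursors c1@0 c2@6 c3@8, authorship .........
After op 2 (move_left): buffer="jobqzsqsw" (len 9), cursors c1@0 c2@5 c3@7, authorship .........
After op 3 (insert('z')): buffer="zjobqzzsqzsw" (len 12), cursors c1@1 c2@7 c3@10, authorship 1.....2..3..
After op 4 (move_left): buffer="zjobqzzsqzsw" (len 12), cursors c1@0 c2@6 c3@9, authorship 1.....2..3..

Answer: zjobqzzsqzsw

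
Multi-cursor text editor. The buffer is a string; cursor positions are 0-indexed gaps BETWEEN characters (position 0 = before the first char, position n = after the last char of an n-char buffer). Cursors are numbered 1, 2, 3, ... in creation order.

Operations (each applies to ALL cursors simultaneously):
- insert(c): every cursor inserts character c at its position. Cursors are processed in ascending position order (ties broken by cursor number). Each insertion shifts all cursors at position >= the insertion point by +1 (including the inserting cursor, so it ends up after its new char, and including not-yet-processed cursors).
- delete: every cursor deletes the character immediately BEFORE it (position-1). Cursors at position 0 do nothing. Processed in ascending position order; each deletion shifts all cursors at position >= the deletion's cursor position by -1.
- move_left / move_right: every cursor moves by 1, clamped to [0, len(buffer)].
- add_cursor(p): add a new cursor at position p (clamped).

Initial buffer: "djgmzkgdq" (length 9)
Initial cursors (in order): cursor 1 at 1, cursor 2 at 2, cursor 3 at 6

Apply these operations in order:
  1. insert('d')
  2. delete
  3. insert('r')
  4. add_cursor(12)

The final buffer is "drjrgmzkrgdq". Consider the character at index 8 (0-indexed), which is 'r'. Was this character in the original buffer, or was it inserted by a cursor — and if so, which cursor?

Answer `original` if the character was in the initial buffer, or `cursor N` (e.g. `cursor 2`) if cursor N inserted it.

After op 1 (insert('d')): buffer="ddjdgmzkdgdq" (len 12), cursors c1@2 c2@4 c3@9, authorship .1.2....3...
After op 2 (delete): buffer="djgmzkgdq" (len 9), cursors c1@1 c2@2 c3@6, authorship .........
After op 3 (insert('r')): buffer="drjrgmzkrgdq" (len 12), cursors c1@2 c2@4 c3@9, authorship .1.2....3...
After op 4 (add_cursor(12)): buffer="drjrgmzkrgdq" (len 12), cursors c1@2 c2@4 c3@9 c4@12, authorship .1.2....3...
Authorship (.=original, N=cursor N): . 1 . 2 . . . . 3 . . .
Index 8: author = 3

Answer: cursor 3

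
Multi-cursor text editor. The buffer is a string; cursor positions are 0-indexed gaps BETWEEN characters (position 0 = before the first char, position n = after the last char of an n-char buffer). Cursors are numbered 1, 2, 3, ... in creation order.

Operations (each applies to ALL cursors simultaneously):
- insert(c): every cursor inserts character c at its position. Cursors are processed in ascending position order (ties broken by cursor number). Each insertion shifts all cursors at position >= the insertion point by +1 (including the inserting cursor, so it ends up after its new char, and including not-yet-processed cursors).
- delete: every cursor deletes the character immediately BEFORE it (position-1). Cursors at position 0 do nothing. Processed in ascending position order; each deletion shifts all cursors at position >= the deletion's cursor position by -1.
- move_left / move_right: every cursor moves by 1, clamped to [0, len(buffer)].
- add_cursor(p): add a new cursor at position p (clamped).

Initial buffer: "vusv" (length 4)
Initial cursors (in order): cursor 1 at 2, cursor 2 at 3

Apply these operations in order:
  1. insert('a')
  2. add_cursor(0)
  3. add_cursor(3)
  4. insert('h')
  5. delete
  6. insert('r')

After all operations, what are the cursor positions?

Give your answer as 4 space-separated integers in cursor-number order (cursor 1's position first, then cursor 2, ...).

Answer: 6 9 1 6

Derivation:
After op 1 (insert('a')): buffer="vuasav" (len 6), cursors c1@3 c2@5, authorship ..1.2.
After op 2 (add_cursor(0)): buffer="vuasav" (len 6), cursors c3@0 c1@3 c2@5, authorship ..1.2.
After op 3 (add_cursor(3)): buffer="vuasav" (len 6), cursors c3@0 c1@3 c4@3 c2@5, authorship ..1.2.
After op 4 (insert('h')): buffer="hvuahhsahv" (len 10), cursors c3@1 c1@6 c4@6 c2@9, authorship 3..114.22.
After op 5 (delete): buffer="vuasav" (len 6), cursors c3@0 c1@3 c4@3 c2@5, authorship ..1.2.
After op 6 (insert('r')): buffer="rvuarrsarv" (len 10), cursors c3@1 c1@6 c4@6 c2@9, authorship 3..114.22.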